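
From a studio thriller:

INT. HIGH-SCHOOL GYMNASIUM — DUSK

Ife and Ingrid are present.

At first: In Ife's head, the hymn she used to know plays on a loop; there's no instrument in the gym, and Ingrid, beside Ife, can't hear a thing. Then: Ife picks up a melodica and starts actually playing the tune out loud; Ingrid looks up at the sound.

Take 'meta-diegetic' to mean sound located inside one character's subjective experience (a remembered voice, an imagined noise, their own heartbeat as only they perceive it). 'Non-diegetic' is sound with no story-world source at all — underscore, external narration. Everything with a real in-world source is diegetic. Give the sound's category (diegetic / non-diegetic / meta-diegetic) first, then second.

First: the tune exists only as Ife's private memory; Ingrid can't hear it → meta-diegetic.
Second: Ife is now producing it live on a melodica, in the room, and Ingrid hears it → diegetic.

meta-diegetic, diegetic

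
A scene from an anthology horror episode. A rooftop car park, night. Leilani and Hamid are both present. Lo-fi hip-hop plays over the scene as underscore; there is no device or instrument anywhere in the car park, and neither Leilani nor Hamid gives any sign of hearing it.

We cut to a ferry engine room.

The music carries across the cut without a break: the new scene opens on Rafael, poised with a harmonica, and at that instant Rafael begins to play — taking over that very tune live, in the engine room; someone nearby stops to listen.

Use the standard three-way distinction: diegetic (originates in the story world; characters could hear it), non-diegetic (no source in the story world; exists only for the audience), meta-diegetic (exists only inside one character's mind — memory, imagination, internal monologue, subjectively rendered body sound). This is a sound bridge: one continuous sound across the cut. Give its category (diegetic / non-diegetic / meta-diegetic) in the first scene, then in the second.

non-diegetic, diegetic

Scene one: there's no in-world source anywhere and no character hears it — underscore for the audience only → non-diegetic.
Scene two: from the moment Rafael starts playing, the tune is being performed on a harmonica inside the story world and another character hears it → diegetic.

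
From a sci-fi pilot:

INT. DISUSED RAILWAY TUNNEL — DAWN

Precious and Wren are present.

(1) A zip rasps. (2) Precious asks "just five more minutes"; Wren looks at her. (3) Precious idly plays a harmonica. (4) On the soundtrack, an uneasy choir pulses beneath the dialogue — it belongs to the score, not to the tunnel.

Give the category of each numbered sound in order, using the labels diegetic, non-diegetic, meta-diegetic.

diegetic, diegetic, diegetic, non-diegetic

Sound (1): a zip is a real object/event in the scene's world, so diegetic.
(2) is diegetic: Precious is a character speaking aloud in the scene.
Sound (3): a character is playing a harmonica on screen, so diegetic.
(4) is non-diegetic: it has no source in the story world and no character can hear it — it's underscore.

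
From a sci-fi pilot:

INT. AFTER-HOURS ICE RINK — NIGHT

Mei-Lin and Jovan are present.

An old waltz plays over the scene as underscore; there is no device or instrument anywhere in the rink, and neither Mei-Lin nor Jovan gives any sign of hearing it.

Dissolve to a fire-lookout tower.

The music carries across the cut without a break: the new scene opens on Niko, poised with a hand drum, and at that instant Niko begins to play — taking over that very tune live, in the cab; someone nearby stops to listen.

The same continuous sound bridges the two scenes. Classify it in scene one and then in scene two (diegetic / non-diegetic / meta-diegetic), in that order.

non-diegetic, diegetic

Scene one: there's no in-world source anywhere and no character hears it — underscore for the audience only → non-diegetic.
Scene two: from the moment Niko starts playing, the tune is being performed on a hand drum inside the story world and another character hears it → diegetic.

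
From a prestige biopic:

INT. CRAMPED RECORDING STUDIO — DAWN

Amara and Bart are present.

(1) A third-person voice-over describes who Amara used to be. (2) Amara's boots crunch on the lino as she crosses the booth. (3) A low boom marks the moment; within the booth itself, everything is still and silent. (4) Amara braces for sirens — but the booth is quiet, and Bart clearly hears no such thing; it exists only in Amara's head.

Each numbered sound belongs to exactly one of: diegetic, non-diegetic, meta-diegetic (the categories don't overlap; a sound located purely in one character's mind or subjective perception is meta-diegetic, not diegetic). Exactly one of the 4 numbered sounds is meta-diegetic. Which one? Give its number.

4

(1) is non-diegetic: the narrator exists outside the story world, addressing only the audience.
(2) is diegetic: it's the physical sound of Amara moving in the space.
(3) is non-diegetic: an editorial stinger — it belongs to the cut, not the story world.
(4) is meta-diegetic: subjective to Amara: the booth is silent and Bart hears nothing.
Only (4) is meta-diegetic.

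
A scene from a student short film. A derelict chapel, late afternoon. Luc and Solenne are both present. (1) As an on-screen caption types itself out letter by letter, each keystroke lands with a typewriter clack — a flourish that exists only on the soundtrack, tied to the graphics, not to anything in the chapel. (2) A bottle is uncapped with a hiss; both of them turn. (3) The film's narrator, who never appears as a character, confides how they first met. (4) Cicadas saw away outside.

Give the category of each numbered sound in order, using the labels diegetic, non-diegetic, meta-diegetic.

non-diegetic, diegetic, non-diegetic, diegetic

Sound (1): it accompanies on-screen graphics, not anything inside the story world, so non-diegetic.
(2) an in-world source (a bottle); characters could hear it → diegetic.
(3) is non-diegetic: external voice-over — not a character, not heard by anyone in the scene.
Sound (4): cicadas is part of the location's real environment, so diegetic.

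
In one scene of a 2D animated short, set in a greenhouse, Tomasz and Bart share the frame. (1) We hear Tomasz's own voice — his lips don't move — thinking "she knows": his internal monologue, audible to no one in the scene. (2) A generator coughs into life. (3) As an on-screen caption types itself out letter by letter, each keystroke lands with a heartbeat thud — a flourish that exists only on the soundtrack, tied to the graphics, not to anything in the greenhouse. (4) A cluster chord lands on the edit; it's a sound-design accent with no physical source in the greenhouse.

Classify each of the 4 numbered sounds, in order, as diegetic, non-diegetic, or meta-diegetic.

meta-diegetic, diegetic, non-diegetic, non-diegetic

(1) is meta-diegetic: Tomasz's thought-voice: a private mental sound no other character can hear.
Sound (2): the sound comes from a generator physically present in the location, so diegetic.
(3) sound married to a title/caption — outside the diegesis by definition → non-diegetic.
Sound (4): an editorial stinger — it belongs to the cut, not the story world, so non-diegetic.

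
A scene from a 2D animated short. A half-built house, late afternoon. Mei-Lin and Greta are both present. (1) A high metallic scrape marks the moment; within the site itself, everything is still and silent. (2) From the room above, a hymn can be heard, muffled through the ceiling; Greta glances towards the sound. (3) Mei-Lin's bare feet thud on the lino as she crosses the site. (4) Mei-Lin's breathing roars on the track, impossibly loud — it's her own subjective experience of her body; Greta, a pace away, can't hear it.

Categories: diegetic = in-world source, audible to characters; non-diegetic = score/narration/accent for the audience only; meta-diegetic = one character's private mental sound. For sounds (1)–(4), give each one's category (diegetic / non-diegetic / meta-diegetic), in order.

(1) is non-diegetic: it's a sound-design accent with no in-world source; no one in the scene can hear it.
(2) the music has an off-screen but real-world source and a character hears it → diegetic.
Sound (3): it's the physical sound of Mei-Lin moving in the space, so diegetic.
(4) it's Mei-Lin's internal bodily sensation rendered as sound; only Mei-Lin 'hears' it → meta-diegetic.

non-diegetic, diegetic, diegetic, meta-diegetic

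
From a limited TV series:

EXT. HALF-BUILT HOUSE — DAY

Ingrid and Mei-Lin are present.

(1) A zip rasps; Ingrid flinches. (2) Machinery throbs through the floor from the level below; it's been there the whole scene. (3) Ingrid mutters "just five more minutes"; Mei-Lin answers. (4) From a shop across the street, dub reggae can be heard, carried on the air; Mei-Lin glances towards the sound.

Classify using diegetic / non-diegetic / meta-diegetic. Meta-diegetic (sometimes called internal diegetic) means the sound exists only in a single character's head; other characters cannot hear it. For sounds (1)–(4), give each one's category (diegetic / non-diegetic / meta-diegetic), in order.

(1) a zip is a real object/event in the scene's world → diegetic.
(2) ambient/room sound belonging to the story's physical space → diegetic.
(3) Ingrid is a character speaking aloud in the scene → diegetic.
(4) the music has an off-screen but real-world source and a character hears it → diegetic.

diegetic, diegetic, diegetic, diegetic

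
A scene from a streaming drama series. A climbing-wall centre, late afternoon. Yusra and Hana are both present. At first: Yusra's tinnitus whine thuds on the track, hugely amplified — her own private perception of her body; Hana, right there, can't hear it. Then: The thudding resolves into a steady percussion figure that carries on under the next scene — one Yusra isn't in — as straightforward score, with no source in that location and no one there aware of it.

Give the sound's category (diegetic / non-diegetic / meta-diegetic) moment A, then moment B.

meta-diegetic, non-diegetic

Moment A: it's Yusra's subjective body sound, inaudible to Hana → meta-diegetic.
Moment B: detached from Yusra and playing as sourceless score over a scene she isn't in — for the audience only → non-diegetic.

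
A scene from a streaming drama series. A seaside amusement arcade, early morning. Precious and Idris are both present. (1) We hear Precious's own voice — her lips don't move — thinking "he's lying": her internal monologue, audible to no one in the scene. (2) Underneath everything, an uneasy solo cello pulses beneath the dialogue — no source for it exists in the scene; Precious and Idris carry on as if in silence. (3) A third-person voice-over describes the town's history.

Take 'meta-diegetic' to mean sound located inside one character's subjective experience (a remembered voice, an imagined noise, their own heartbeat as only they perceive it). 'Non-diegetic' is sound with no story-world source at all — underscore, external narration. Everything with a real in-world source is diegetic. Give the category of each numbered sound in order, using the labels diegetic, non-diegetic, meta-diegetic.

meta-diegetic, non-diegetic, non-diegetic

(1) is meta-diegetic: Precious's thought-voice: a private mental sound no other character can hear.
(2) is non-diegetic: nothing in the arcade produces it and the characters don't hear it — pure soundtrack.
(3) commentary laid over the scene from outside the fiction → non-diegetic.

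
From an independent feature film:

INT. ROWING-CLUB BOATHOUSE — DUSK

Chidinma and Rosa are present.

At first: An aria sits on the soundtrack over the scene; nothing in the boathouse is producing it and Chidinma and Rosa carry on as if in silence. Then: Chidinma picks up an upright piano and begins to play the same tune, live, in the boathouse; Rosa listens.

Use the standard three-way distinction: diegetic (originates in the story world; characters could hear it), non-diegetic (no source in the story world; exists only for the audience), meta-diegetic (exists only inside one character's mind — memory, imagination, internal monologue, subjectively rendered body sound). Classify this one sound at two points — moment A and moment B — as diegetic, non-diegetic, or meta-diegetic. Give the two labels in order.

non-diegetic, diegetic

Moment A: no in-world source exists and no character can hear it — underscore → non-diegetic.
Moment B: an upright piano is now a real source in the story world and the characters hear it → diegetic.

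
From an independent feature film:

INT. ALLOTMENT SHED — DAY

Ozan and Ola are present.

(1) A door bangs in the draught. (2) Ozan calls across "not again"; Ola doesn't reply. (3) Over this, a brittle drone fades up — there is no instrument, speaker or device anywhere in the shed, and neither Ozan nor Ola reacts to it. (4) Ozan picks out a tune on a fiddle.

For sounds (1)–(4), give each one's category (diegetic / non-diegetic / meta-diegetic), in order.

(1) a door is a real object/event in the scene's world → diegetic.
(2) on-screen dialogue — Ozan speaks and Ola is there to hear → diegetic.
(3) is non-diegetic: nothing in the shed produces it and the characters don't hear it — pure soundtrack.
Sound (4): Ozan is producing the music live, in the story world, so diegetic.

diegetic, diegetic, non-diegetic, diegetic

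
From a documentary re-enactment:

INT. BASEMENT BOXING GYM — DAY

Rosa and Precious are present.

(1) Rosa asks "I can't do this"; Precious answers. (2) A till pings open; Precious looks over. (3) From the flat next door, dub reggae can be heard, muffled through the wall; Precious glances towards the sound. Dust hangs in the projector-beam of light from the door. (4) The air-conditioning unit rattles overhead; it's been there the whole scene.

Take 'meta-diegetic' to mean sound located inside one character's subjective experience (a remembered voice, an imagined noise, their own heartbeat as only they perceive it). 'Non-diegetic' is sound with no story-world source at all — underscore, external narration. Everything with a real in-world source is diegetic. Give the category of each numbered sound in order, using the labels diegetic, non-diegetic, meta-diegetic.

diegetic, diegetic, diegetic, diegetic

(1) spoken by a character present in the story world → diegetic.
(2) is diegetic: an in-world source (a till); characters could hear it.
(3) the music has an off-screen but real-world source and a character hears it → diegetic.
(4) is diegetic: it's the actual ambient sound of the location.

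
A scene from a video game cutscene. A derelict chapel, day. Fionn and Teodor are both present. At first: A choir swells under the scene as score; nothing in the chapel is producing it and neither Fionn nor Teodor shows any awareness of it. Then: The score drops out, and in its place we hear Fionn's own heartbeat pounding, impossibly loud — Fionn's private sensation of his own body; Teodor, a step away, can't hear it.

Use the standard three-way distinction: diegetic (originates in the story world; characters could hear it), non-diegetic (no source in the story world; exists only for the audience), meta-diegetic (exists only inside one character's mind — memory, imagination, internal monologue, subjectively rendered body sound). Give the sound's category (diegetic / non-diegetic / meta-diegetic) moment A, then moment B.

Moment A: underscore with no in-world source, inaudible to the characters → non-diegetic.
Moment B: the body sound is Fionn's subjective perception alone — Teodor can't hear it → meta-diegetic.

non-diegetic, meta-diegetic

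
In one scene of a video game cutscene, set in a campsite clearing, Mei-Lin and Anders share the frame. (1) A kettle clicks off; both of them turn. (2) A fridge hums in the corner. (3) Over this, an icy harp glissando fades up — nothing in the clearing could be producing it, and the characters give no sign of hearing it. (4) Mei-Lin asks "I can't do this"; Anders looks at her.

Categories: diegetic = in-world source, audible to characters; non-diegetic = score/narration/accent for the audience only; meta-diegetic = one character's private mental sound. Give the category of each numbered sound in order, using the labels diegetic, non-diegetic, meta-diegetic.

diegetic, diegetic, non-diegetic, diegetic

Sound (1): a kettle is a real object/event in the scene's world, so diegetic.
Sound (2): ambient/room sound belonging to the story's physical space, so diegetic.
Sound (3): it has no source in the story world and no character can hear it — it's underscore, so non-diegetic.
Sound (4): spoken by a character present in the story world, so diegetic.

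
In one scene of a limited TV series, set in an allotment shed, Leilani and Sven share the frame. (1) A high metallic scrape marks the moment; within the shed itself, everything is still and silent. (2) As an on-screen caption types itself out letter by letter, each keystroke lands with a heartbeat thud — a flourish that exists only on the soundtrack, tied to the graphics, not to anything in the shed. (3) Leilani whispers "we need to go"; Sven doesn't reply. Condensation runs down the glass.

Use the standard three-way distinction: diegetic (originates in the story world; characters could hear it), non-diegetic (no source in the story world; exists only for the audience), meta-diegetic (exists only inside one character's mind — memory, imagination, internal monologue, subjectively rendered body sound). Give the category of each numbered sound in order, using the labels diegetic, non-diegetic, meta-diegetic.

non-diegetic, non-diegetic, diegetic

(1) is non-diegetic: an editorial stinger — it belongs to the cut, not the story world.
Sound (2): the caption isn't part of the story world, so neither is the sound tied to it, so non-diegetic.
(3) spoken by a character present in the story world → diegetic.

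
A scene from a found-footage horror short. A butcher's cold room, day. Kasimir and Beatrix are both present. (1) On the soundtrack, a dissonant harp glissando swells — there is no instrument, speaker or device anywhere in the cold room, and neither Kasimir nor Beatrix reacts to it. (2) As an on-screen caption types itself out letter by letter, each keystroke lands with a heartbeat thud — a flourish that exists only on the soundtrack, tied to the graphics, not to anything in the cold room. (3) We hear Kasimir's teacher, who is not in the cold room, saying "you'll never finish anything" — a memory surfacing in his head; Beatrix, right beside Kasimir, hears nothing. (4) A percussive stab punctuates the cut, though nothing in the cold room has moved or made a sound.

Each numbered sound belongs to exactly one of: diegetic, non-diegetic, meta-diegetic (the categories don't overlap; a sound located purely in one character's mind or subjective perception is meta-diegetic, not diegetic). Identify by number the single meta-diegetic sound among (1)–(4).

3

(1) is non-diegetic: score with no on-screen or off-screen source; it exists for the audience alone.
(2) the caption isn't part of the story world, so neither is the sound tied to it → non-diegetic.
Sound (3): the voice is a memory playing only inside Kasimir's mind; Beatrix can't hear it, so meta-diegetic.
(4) is non-diegetic: nothing in the scene produces it; it's an accent added for the audience.
Only (3) is meta-diegetic.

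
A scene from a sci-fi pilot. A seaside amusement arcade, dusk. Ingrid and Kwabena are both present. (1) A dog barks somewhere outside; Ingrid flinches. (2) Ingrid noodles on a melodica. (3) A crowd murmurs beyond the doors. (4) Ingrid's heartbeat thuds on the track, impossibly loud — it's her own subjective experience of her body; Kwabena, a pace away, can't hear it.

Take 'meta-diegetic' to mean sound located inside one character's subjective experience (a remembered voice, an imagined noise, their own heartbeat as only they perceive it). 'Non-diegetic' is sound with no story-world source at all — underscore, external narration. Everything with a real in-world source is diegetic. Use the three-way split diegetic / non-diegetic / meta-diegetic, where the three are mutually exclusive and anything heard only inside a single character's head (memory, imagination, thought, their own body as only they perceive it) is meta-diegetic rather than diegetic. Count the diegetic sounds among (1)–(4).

Sound (1): an in-world source (a dog); characters could hear it, so diegetic.
(2) is diegetic: Ingrid is producing the music live, in the story world.
(3) it's the actual ambient sound of the location → diegetic.
Sound (4): point-of-audition from inside Ingrid's body; not a sound in the room, so meta-diegetic.
Diegetic: (1), (2), (3) — that's 3.

3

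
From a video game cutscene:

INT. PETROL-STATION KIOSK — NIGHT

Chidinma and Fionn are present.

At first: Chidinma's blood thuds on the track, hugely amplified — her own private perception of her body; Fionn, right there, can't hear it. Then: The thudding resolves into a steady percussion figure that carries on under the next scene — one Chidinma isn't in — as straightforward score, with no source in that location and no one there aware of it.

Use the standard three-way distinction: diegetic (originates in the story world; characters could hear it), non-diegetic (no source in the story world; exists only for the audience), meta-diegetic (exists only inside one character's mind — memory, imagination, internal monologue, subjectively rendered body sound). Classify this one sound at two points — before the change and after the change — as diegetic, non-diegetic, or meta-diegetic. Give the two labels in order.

Before the change: it's Chidinma's subjective body sound, inaudible to Fionn → meta-diegetic.
After the change: detached from Chidinma and playing as sourceless score over a scene she isn't in — for the audience only → non-diegetic.

meta-diegetic, non-diegetic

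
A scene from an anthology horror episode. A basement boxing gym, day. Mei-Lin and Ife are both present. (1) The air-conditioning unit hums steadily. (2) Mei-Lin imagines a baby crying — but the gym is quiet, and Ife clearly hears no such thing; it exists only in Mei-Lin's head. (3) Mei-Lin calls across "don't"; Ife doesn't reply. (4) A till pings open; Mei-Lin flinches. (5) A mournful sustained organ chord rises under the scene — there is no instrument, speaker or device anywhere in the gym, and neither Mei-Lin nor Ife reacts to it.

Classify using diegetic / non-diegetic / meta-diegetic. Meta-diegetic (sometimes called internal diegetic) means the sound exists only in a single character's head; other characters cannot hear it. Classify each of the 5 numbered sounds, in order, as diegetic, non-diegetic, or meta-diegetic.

Sound (1): the air-conditioning unit is part of the location's real environment, so diegetic.
(2) is meta-diegetic: subjective to Mei-Lin: the gym is silent and Ife hears nothing.
(3) is diegetic: on-screen dialogue — Mei-Lin speaks and Ife is there to hear.
(4) an in-world source (a till); characters could hear it → diegetic.
(5) is non-diegetic: nothing in the gym produces it and the characters don't hear it — pure soundtrack.

diegetic, meta-diegetic, diegetic, diegetic, non-diegetic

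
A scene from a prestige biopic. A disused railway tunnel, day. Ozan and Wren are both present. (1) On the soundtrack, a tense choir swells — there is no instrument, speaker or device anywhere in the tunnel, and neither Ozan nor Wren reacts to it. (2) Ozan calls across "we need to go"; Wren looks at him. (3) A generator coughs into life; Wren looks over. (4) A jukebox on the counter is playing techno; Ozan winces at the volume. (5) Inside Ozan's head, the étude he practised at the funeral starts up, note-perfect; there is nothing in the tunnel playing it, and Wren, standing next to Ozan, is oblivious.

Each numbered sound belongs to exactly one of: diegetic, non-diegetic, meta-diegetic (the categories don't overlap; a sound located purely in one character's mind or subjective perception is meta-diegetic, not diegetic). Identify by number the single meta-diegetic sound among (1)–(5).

Sound (1): it has no source in the story world and no character can hear it — it's underscore, so non-diegetic.
Sound (2): on-screen dialogue — Ozan speaks and Wren is there to hear, so diegetic.
(3) a generator is a real object/event in the scene's world → diegetic.
(4) a jukebox is a physical source in the scene and Ozan reacts to it → diegetic.
(5) is meta-diegetic: the music is a memory playing inside Ozan's mind alone; no real-world source, Wren can't hear it.
Only (5) is meta-diegetic.

5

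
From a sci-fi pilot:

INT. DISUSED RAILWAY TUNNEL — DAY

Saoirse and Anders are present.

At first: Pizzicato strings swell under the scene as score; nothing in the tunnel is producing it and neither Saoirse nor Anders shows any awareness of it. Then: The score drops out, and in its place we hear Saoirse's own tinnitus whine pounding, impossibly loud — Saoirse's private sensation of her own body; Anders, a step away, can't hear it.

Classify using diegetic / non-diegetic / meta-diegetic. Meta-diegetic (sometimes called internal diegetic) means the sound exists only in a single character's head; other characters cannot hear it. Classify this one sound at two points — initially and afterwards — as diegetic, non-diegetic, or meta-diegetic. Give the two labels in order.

Initially: underscore with no in-world source, inaudible to the characters → non-diegetic.
Afterwards: the body sound is Saoirse's subjective perception alone — Anders can't hear it → meta-diegetic.

non-diegetic, meta-diegetic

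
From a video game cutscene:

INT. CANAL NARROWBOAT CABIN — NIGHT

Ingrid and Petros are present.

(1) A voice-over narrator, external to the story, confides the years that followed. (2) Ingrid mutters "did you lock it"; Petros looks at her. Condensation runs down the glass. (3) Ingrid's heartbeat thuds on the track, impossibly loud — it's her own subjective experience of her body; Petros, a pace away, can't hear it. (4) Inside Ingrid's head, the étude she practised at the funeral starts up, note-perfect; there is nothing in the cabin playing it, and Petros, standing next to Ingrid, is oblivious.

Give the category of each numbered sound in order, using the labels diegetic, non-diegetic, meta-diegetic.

non-diegetic, diegetic, meta-diegetic, meta-diegetic

(1) the narrator exists outside the story world, addressing only the audience → non-diegetic.
Sound (2): Ingrid is a character speaking aloud in the scene, so diegetic.
Sound (3): a subjective body sound — Ingrid's private perception, inaudible to Petros, so meta-diegetic.
Sound (4): the music is a memory playing inside Ingrid's mind alone; no real-world source, Petros can't hear it, so meta-diegetic.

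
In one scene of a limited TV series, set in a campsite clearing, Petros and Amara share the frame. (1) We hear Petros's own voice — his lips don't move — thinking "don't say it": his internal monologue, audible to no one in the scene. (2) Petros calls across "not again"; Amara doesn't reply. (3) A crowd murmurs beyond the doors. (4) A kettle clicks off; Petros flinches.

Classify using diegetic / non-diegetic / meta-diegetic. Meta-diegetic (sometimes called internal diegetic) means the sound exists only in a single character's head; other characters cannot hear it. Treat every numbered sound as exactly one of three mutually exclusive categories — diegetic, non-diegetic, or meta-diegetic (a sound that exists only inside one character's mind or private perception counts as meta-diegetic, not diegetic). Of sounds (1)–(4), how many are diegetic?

3

(1) Petros's thought-voice: a private mental sound no other character can hear → meta-diegetic.
Sound (2): spoken by a character present in the story world, so diegetic.
(3) is diegetic: ambient/room sound belonging to the story's physical space.
(4) the sound comes from a kettle physically present in the location → diegetic.
Diegetic: (2), (3), (4) — that's 3.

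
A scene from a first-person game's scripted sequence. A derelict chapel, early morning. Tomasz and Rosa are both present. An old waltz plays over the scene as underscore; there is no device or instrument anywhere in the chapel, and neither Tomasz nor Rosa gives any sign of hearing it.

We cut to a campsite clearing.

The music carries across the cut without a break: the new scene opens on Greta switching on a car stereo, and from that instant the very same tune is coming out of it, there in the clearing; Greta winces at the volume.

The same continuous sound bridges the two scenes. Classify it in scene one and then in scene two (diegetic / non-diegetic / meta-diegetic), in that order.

non-diegetic, diegetic

Scene one: there's no in-world source anywhere and no character hears it — underscore for the audience only → non-diegetic.
Scene two: once Greta turns on a car stereo, the music has a real source in the story world and Greta reacts to it → diegetic.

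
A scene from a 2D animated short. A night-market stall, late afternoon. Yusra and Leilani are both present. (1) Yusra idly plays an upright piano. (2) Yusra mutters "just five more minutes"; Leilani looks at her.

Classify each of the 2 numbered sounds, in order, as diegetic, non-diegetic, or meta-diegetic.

diegetic, diegetic

(1) the instrument and the performer are both in the scene → diegetic.
(2) is diegetic: spoken by a character present in the story world.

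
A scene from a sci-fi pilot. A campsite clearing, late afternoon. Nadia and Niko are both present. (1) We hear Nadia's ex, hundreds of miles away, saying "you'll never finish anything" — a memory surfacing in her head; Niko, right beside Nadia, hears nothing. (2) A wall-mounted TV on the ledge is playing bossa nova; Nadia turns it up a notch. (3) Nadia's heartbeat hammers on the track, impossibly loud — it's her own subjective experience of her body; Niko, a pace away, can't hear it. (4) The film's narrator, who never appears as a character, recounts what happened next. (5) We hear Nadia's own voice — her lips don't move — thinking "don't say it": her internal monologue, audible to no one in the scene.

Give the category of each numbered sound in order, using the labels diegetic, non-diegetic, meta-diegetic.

meta-diegetic, diegetic, meta-diegetic, non-diegetic, meta-diegetic

(1) is meta-diegetic: it's Nadia's recollection rendered as sound; the other character can't hear it.
Sound (2): source music from a wall-mounted TV, which exists in the story world, so diegetic.
Sound (3): point-of-audition from inside Nadia's body; not a sound in the room, so meta-diegetic.
(4) commentary laid over the scene from outside the fiction → non-diegetic.
(5) internal monologue — inside Nadia's mind, not spoken into the scene → meta-diegetic.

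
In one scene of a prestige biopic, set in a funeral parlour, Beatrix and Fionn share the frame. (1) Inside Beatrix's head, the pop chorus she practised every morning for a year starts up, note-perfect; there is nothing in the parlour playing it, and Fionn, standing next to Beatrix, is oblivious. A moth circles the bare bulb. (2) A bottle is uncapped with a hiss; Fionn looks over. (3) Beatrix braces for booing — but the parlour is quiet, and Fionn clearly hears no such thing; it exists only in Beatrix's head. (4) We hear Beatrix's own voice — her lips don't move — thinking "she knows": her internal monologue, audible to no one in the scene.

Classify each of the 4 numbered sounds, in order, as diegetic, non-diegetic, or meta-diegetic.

meta-diegetic, diegetic, meta-diegetic, meta-diegetic

(1) is meta-diegetic: it lives in Beatrix's subjectivity, not in the parlour.
(2) a bottle is a real object/event in the scene's world → diegetic.
Sound (3): Beatrix alone 'hears' it — an imagined sound, not present in the space, so meta-diegetic.
Sound (4): it's Beatrix's unspoken thought, heard only by the audience via her subjectivity, so meta-diegetic.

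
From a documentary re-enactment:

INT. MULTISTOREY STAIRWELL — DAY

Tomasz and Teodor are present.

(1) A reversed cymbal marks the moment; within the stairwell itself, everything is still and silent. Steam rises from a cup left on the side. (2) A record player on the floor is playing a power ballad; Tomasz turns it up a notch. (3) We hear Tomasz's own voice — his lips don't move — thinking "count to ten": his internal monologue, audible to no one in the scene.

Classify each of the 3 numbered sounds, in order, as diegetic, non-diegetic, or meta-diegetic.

(1) nothing in the scene produces it; it's an accent added for the audience → non-diegetic.
(2) source music from a record player, which exists in the story world → diegetic.
(3) internal monologue — inside Tomasz's mind, not spoken into the scene → meta-diegetic.

non-diegetic, diegetic, meta-diegetic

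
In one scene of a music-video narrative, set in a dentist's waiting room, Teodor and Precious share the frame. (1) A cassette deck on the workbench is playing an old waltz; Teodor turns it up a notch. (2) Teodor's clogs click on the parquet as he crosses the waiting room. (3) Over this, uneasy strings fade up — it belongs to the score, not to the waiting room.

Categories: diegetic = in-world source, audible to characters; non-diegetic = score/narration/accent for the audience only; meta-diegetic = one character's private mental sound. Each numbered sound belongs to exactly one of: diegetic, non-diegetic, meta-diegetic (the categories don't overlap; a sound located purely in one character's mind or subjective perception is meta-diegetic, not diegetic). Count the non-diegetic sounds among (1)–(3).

1

Sound (1): the music comes from an on-screen device that Teodor responds to, so diegetic.
(2) is diegetic: it's the physical sound of Teodor moving in the space.
Sound (3): nothing in the waiting room produces it and the characters don't hear it — pure soundtrack, so non-diegetic.
So 1 of the 3 is non-diegetic: (3).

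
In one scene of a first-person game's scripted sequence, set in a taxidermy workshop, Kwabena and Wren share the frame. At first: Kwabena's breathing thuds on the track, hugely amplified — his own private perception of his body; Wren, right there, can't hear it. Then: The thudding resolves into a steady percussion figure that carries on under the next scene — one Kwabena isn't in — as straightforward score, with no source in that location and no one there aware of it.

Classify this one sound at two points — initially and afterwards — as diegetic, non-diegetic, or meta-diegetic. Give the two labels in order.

Initially: it's Kwabena's subjective body sound, inaudible to Wren → meta-diegetic.
Afterwards: detached from Kwabena and playing as sourceless score over a scene he isn't in — for the audience only → non-diegetic.

meta-diegetic, non-diegetic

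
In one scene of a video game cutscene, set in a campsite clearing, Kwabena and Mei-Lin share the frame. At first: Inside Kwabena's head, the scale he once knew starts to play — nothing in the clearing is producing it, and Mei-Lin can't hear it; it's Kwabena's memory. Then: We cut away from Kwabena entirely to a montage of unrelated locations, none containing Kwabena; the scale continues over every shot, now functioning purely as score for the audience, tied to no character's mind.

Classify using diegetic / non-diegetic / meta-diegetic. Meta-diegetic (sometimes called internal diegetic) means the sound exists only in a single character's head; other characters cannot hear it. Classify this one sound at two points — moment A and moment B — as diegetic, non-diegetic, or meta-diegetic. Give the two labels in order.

meta-diegetic, non-diegetic

Moment A: the music lives inside Kwabena's mind alone; Mei-Lin can't hear it → meta-diegetic.
Moment B: once it plays over shots Kwabena isn't in, detached from any character's subjectivity, it's conventional underscore → non-diegetic.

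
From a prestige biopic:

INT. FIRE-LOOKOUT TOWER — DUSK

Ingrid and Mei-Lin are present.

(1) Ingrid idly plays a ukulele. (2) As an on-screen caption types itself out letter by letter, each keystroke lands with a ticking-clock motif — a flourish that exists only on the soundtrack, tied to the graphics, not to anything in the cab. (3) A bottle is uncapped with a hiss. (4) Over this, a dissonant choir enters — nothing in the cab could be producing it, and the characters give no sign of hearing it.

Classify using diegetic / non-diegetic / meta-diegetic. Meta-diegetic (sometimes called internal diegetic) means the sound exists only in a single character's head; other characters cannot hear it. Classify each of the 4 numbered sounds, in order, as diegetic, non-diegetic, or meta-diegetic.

diegetic, non-diegetic, diegetic, non-diegetic

Sound (1): Ingrid is producing the music live, in the story world, so diegetic.
(2) it accompanies on-screen graphics, not anything inside the story world → non-diegetic.
(3) a bottle is a real object/event in the scene's world → diegetic.
(4) is non-diegetic: score with no on-screen or off-screen source; it exists for the audience alone.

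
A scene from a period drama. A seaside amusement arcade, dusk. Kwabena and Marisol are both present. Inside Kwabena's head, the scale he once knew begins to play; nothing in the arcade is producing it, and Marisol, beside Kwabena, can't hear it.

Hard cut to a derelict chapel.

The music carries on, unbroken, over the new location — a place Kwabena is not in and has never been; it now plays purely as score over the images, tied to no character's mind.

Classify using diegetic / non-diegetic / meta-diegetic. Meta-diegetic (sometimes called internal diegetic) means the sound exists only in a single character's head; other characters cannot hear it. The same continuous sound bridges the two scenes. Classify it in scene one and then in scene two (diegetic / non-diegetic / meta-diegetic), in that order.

Scene one: the music exists only inside Kwabena's mind; Marisol can't hear it → meta-diegetic.
Scene two: it's detached from Kwabena entirely and plays over unrelated images with no in-world source — conventional underscore → non-diegetic.

meta-diegetic, non-diegetic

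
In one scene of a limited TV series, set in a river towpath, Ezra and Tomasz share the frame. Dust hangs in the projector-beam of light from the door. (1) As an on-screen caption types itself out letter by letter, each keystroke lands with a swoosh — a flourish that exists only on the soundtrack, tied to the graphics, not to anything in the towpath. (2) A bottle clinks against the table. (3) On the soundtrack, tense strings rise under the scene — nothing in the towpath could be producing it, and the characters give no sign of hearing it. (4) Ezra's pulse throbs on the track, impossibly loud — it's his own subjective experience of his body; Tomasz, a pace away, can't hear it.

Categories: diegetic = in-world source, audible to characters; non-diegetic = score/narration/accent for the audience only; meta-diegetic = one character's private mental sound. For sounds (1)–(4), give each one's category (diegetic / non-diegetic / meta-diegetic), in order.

non-diegetic, diegetic, non-diegetic, meta-diegetic

(1) is non-diegetic: it accompanies on-screen graphics, not anything inside the story world.
(2) is diegetic: an in-world source (a bottle); characters could hear it.
(3) is non-diegetic: score with no on-screen or off-screen source; it exists for the audience alone.
(4) is meta-diegetic: point-of-audition from inside Ezra's body; not a sound in the room.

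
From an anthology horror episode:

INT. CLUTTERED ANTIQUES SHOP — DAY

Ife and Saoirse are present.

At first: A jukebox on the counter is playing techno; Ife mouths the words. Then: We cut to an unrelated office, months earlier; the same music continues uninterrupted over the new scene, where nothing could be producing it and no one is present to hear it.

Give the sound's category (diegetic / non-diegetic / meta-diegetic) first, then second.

First: a jukebox is a real in-scene source and Ife reacts to it → diegetic.
Second: there is no longer any in-world source and no one can hear it — it has become underscore → non-diegetic.

diegetic, non-diegetic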